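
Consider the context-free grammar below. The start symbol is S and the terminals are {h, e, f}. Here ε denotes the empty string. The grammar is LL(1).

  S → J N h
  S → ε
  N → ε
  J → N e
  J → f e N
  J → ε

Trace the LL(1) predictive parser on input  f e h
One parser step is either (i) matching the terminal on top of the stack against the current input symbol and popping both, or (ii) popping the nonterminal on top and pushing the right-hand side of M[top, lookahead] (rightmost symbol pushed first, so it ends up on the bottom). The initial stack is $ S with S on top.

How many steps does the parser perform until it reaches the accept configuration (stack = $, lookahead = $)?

     Stack        Input    Action
  1  $ S          f e h $  expand S → J N h
  2  $ h N J      f e h $  expand J → f e N
  3  $ h N N e f  f e h $  match f
  4  $ h N N e    e h $    match e
  5  $ h N N      h $      expand N → ε
  6  $ h N        h $      expand N → ε
  7  $ h          h $      match h
Accept reached after 7 steps.

7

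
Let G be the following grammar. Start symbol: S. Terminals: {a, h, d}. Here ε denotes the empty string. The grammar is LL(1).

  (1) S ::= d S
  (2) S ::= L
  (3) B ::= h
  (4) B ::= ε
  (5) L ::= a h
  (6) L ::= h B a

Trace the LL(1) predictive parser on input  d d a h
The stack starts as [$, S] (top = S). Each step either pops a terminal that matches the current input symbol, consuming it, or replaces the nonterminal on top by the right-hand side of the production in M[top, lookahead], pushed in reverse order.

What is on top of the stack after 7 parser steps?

h

     Stack  Input      Action
  1  $ S    d d a h $  expand S ::= d S
  2  $ S d  d d a h $  match d
  3  $ S    d a h $    expand S ::= d S
  4  $ S d  d a h $    match d
  5  $ S    a h $      expand S ::= L
  6  $ L    a h $      expand L ::= a h
  7  $ h a  a h $      match a
Stack after step 7: $ h (top = h).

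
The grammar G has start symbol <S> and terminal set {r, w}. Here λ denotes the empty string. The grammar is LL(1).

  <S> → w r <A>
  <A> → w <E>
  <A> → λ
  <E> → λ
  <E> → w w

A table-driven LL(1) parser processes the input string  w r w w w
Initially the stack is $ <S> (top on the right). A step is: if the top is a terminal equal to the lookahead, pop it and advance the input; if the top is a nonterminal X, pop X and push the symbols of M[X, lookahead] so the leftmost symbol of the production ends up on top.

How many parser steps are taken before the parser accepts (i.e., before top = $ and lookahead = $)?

8

     Stack      Input        Action
  1  $ <S>      w r w w w $  expand <S> → w r <A>
  2  $ <A> r w  w r w w w $  match w
  3  $ <A> r    r w w w $    match r
  4  $ <A>      w w w $      expand <A> → w <E>
  5  $ <E> w    w w w $      match w
  6  $ <E>      w w $        expand <E> → w w
  7  $ w w      w w $        match w
  8  $ w        w $          match w
Accept reached after 8 steps.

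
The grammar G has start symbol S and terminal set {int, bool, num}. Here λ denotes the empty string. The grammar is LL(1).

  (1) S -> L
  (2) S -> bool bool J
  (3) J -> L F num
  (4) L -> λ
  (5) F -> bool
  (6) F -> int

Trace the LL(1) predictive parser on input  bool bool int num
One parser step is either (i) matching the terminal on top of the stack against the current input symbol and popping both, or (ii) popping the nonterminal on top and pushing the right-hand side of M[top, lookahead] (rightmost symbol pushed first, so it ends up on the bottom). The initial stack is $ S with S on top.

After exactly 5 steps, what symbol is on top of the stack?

     Stack          Input                Action
  1  $ S            bool bool int num $  expand S -> bool bool J
  2  $ J bool bool  bool bool int num $  match bool
  3  $ J bool       bool int num $       match bool
  4  $ J            int num $            expand J -> L F num
  5  $ num F L      int num $            expand L -> λ
Stack after step 5: $ num F (top = F).

F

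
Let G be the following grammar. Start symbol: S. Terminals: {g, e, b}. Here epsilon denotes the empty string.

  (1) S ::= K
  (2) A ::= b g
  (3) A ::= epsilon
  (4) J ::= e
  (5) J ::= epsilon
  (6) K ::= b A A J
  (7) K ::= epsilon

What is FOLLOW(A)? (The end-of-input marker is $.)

FIRST(A) = {epsilon, b}
FIRST(J) = {epsilon, e}
FIRST(K) = {epsilon, b}
FIRST(S) = {epsilon, b}  (via K)
FOLLOW(S) includes $ since S is the start symbol.
FOLLOW(S): S appears on no right-hand side. Thus FOLLOW(S) = {$}.
FOLLOW(K): in S::=K, the suffix after K is empty, so FOLLOW(K) ⊇ FOLLOW(S) = {$}. Thus FOLLOW(K) = {$}.
FOLLOW(A): in K::=b A A J (occurrence 1), A is followed by A J with FIRST {epsilon, b, e}; in K::=b A A J (occurrence 1), the suffix after A is nullable, so FOLLOW(A) ⊇ FOLLOW(K) = {$}; in K::=b A A J (occurrence 2), A is followed by J with FIRST {epsilon, e}; in K::=b A A J (occurrence 2), the suffix after A is nullable, so FOLLOW(A) ⊇ FOLLOW(K) = {$}. Thus FOLLOW(A) = {$, b, e}.
FOLLOW(J): in K::=b A A J, the suffix after J is empty, so FOLLOW(J) ⊇ FOLLOW(K) = {$}. Thus FOLLOW(J) = {$}.

{$, b, e}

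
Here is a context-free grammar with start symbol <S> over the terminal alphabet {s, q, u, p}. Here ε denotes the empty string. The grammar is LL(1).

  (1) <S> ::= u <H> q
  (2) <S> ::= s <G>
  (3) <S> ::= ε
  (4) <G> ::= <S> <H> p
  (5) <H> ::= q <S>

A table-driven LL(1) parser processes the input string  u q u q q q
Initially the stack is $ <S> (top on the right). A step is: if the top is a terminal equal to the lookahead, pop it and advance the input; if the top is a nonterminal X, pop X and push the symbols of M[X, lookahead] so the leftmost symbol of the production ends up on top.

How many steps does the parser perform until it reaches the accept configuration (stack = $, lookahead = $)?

      Stack        Input          Action
   1  $ <S>        u q u q q q $  expand <S> ::= u <H> q
   2  $ q <H> u    u q u q q q $  match u
   3  $ q <H>      q u q q q $    expand <H> ::= q <S>
   4  $ q <S> q    q u q q q $    match q
   5  $ q <S>      u q q q $      expand <S> ::= u <H> q
   6  $ q q <H> u  u q q q $      match u
   7  $ q q <H>    q q q $        expand <H> ::= q <S>
   8  $ q q <S> q  q q q $        match q
   9  $ q q <S>    q q $          expand <S> ::= ε
  10  $ q q        q q $          match q
  11  $ q          q $            match q
Accept reached after 11 steps.

11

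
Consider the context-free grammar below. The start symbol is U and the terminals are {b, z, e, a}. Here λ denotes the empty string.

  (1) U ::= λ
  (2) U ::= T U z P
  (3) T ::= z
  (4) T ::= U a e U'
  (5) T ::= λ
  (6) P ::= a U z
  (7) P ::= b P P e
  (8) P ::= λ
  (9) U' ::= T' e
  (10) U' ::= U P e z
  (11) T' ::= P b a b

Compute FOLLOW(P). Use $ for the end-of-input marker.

{$, a, b, e, z}

FIRST(P): from P::=a U z we get {a}; from P::=b P P e we get {b}; from P::=λ we get {λ}. So FIRST(P) = {λ, a, b}.
FIRST(T'): from T'::=P b a b we get {a, b}. So FIRST(T') = {a, b}.
FIRST(U): from U::=λ we get {λ}; from U::=T U z P we get {a, z}. So FIRST(U) = {λ, a, z}.
FIRST(T): from T::=z we get {z}; from T::=U a e U' we get {a, z}; from T::=λ we get {λ}. So FIRST(T) = {λ, a, z}.
FIRST(U'): from U'::=T' e we get {a, b}; from U'::=U P e z we get {a, b, e, z}. So FIRST(U') = {a, b, e, z}.
FOLLOW(U) includes $ since U is the start symbol.
FOLLOW(U): in U::=T U z P, U is followed by z P with FIRST {z}; in T::=U a e U', U is followed by a e U' with FIRST {a}; in P::=a U z, U is followed by z with FIRST {z}; in U'::=U P e z, U is followed by P e z with FIRST {a, b, e}. Thus FOLLOW(U) = {$, a, b, e, z}.
FOLLOW(T): in U::=T U z P, T is followed by U z P with FIRST {a, z}. Thus FOLLOW(T) = {a, z}.
FOLLOW(P): in U::=T U z P, the suffix after P is empty, so FOLLOW(P) ⊇ FOLLOW(U) = {$, a, b, e, z}; in P::=b P P e (occurrence 1), P is followed by P e with FIRST {a, b, e}; in P::=b P P e (occurrence 2), P is followed by e with FIRST {e}; in U'::=U P e z, P is followed by e z with FIRST {e}; in T'::=P b a b, P is followed by b a b with FIRST {b}. Thus FOLLOW(P) = {$, a, b, e, z}.
FOLLOW(U'): in T::=U a e U', the suffix after U' is empty, so FOLLOW(U') ⊇ FOLLOW(T) = {a, z}. Thus FOLLOW(U') = {a, z}.
FOLLOW(T'): in U'::=T' e, T' is followed by e with FIRST {e}. Thus FOLLOW(T') = {e}.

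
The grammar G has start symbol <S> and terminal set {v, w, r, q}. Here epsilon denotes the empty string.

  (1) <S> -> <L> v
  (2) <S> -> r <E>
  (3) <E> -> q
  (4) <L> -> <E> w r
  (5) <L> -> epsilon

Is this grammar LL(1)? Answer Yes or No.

FIRST(<S>) = {q, r, v}
FIRST(<E>) = {q}
FIRST(<L>) = {epsilon, q}
FOLLOW(<S>) = {$}
FOLLOW(<E>) = {$, w}
FOLLOW(<L>) = {v}
Each cell of M receives at most one production.

Yes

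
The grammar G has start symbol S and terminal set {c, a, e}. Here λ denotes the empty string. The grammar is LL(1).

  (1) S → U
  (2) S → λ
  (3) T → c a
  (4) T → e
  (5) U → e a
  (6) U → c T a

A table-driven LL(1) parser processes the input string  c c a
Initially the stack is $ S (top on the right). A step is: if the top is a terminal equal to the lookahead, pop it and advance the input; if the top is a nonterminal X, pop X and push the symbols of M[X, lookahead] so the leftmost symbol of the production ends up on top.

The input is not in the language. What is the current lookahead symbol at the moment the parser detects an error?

$

step 1: stack=$ S  input=c c a $  — expand S → U
step 2: stack=$ U  input=c c a $  — expand U → c T a
step 3: stack=$ a T c  input=c c a $  — match c
step 4: stack=$ a T  input=c a $  — expand T → c a
step 5: stack=$ a a c  input=c a $  — match c
step 6: stack=$ a a  input=a $  — match a
step 7: stack=$ a  input=$  — error: top is terminal a but lookahead is $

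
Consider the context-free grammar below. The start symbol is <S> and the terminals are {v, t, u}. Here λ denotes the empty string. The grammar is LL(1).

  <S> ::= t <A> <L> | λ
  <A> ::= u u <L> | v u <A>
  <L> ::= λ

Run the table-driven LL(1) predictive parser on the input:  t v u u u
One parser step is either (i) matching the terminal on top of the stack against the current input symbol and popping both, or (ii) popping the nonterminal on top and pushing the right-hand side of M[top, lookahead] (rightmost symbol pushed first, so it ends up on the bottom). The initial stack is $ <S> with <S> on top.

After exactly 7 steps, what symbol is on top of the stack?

u

step 1: stack=$ <S>  input=t v u u u $  — expand <S> ::= t <A> <L>
step 2: stack=$ <L> <A> t  input=t v u u u $  — match t
step 3: stack=$ <L> <A>  input=v u u u $  — expand <A> ::= v u <A>
step 4: stack=$ <L> <A> u v  input=v u u u $  — match v
step 5: stack=$ <L> <A> u  input=u u u $  — match u
step 6: stack=$ <L> <A>  input=u u $  — expand <A> ::= u u <L>
step 7: stack=$ <L> <L> u u  input=u u $  — match u
Stack after step 7: $ <L> <L> u (top = u).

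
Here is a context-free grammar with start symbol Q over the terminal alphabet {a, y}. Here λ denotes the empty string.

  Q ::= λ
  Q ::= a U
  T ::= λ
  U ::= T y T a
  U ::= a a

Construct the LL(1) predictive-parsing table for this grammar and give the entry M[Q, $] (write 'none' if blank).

FIRST(Q) = {λ, a}
FIRST(T) = {λ}
FIRST(U) = {a, y}  (via T y T a)
FOLLOW(Q) includes $ since Q is the start symbol.
FOLLOW(Q): Q appears on no right-hand side. Thus FOLLOW(Q) = {$}.
For Q ::= λ: FIRST(λ) = {λ}, so it goes in M[Q, t] for t ∈ {}; since λ ∈ FIRST, also for every t ∈ FOLLOW(Q) = {$}.
For Q ::= a U: FIRST(a U) = {a}, so it goes in M[Q, t] for t ∈ {a}.

Q ::= λ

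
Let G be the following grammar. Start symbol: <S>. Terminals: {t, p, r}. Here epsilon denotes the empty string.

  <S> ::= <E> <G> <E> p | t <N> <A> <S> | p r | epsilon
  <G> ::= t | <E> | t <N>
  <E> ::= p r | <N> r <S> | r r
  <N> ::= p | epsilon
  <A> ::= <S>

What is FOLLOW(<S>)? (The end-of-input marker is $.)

FIRST(<N>): from <N>::=p we get {p}; from <N>::=epsilon we get {epsilon}. So FIRST(<N>) = {epsilon, p}.
FIRST(<E>): from <E>::=p r we get {p}; from <E>::=<N> r <S> we get {p, r}; from <E>::=r r we get {r}. So FIRST(<E>) = {p, r}.
FIRST(<S>): from <S>::=<E> <G> <E> p we get {p, r}; from <S>::=t <N> <A> <S> we get {t}; from <S>::=p r we get {p}; from <S>::=epsilon we get {epsilon}. So FIRST(<S>) = {epsilon, p, r, t}.
FIRST(<G>): from <G>::=t we get {t}; from <G>::=<E> we get {p, r}; from <G>::=t <N> we get {t}. So FIRST(<G>) = {p, r, t}.
FIRST(<A>): from <A>::=<S> we get {epsilon, p, r, t}. So FIRST(<A>) = {epsilon, p, r, t}.
FOLLOW(<S>) includes $ since <S> is the start symbol.
FOLLOW(<G>): in <S>::=<E> <G> <E> p, <G> is followed by <E> p with FIRST {p, r}. Thus FOLLOW(<G>) = {p, r}.
FOLLOW(<E>): in <S>::=<E> <G> <E> p (occurrence 1), <E> is followed by <G> <E> p with FIRST {p, r, t}; in <S>::=<E> <G> <E> p (occurrence 2), <E> is followed by p with FIRST {p}; in <G>::=<E>, the suffix after <E> is empty, so FOLLOW(<E>) ⊇ FOLLOW(<G>) = {p, r}. Thus FOLLOW(<E>) = {p, r, t}.
FOLLOW(<S>): in <S>::=t <N> <A> <S>, the suffix after <S> is empty (adds nothing new); in <E>::=<N> r <S>, the suffix after <S> is empty, so FOLLOW(<S>) ⊇ FOLLOW(<E>) = {p, r, t}; in <A>::=<S>, the suffix after <S> is empty, so FOLLOW(<S>) ⊇ FOLLOW(<A>) = {$, p, r, t}. Thus FOLLOW(<S>) = {$, p, r, t}.
FOLLOW(<N>): in <S>::=t <N> <A> <S>, <N> is followed by <A> <S> with FIRST {epsilon, p, r, t}; in <S>::=t <N> <A> <S>, the suffix after <N> is nullable, so FOLLOW(<N>) ⊇ FOLLOW(<S>) = {$, p, r, t}; in <G>::=t <N>, the suffix after <N> is empty, so FOLLOW(<N>) ⊇ FOLLOW(<G>) = {p, r}; in <E>::=<N> r <S>, <N> is followed by r <S> with FIRST {r}. Thus FOLLOW(<N>) = {$, p, r, t}.
FOLLOW(<A>): in <S>::=t <N> <A> <S>, <A> is followed by <S> with FIRST {epsilon, p, r, t}; in <S>::=t <N> <A> <S>, the suffix after <A> is nullable, so FOLLOW(<A>) ⊇ FOLLOW(<S>) = {$, p, r, t}. Thus FOLLOW(<A>) = {$, p, r, t}.

{$, p, r, t}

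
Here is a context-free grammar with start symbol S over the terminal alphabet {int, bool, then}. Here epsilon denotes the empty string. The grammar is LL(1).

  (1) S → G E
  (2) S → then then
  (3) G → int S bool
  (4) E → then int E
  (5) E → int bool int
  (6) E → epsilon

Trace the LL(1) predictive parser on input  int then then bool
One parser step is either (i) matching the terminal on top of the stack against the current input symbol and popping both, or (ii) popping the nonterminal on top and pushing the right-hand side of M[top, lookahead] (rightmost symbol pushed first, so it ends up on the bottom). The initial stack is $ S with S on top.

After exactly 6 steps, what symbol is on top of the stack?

bool

     Stack               Input                 Action
  1  $ S                 int then then bool $  expand S → G E
  2  $ E G               int then then bool $  expand G → int S bool
  3  $ E bool S int      int then then bool $  match int
  4  $ E bool S          then then bool $      expand S → then then
  5  $ E bool then then  then then bool $      match then
  6  $ E bool then       then bool $           match then
Stack after step 6: $ E bool (top = bool).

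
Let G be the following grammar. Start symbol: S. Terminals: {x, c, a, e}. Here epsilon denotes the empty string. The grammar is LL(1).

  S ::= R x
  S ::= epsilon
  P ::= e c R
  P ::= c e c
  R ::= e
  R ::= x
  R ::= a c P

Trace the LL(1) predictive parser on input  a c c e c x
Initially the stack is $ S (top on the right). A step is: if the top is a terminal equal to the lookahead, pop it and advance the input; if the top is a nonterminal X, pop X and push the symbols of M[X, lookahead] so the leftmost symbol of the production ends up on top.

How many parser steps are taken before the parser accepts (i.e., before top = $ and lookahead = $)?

step 1: stack=$ S  input=a c c e c x $  — expand S ::= R x
step 2: stack=$ x R  input=a c c e c x $  — expand R ::= a c P
step 3: stack=$ x P c a  input=a c c e c x $  — match a
step 4: stack=$ x P c  input=c c e c x $  — match c
step 5: stack=$ x P  input=c e c x $  — expand P ::= c e c
step 6: stack=$ x c e c  input=c e c x $  — match c
step 7: stack=$ x c e  input=e c x $  — match e
step 8: stack=$ x c  input=c x $  — match c
step 9: stack=$ x  input=x $  — match x
Accept reached after 9 steps.

9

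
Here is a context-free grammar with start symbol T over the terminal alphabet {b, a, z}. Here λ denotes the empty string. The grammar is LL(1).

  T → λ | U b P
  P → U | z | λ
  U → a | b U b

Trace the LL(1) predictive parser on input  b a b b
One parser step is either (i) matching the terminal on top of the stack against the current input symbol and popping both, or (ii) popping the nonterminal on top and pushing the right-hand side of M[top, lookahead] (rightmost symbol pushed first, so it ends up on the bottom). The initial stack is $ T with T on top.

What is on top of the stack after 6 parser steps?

b

     Stack        Input      Action
  1  $ T          b a b b $  expand T → U b P
  2  $ P b U      b a b b $  expand U → b U b
  3  $ P b b U b  b a b b $  match b
  4  $ P b b U    a b b $    expand U → a
  5  $ P b b a    a b b $    match a
  6  $ P b b      b b $      match b
Stack after step 6: $ P b (top = b).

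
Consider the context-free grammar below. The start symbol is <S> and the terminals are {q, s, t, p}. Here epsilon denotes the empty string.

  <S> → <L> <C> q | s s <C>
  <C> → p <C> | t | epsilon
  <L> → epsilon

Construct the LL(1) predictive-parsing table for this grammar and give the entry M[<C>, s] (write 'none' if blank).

none

FIRST(<C>) = {epsilon, p, t}
FIRST(<L>) = {epsilon}
FIRST(<S>) = {p, q, s, t}  (via <L> <C> q)
FOLLOW(<S>) includes $ since <S> is the start symbol.
FOLLOW(<S>): <S> appears on no right-hand side. Thus FOLLOW(<S>) = {$}.
FOLLOW(<C>): in <S>→<L> <C> q, <C> is followed by q with FIRST {q}; in <S>→s s <C>, the suffix after <C> is empty, so FOLLOW(<C>) ⊇ FOLLOW(<S>) = {$}; in <C>→p <C>, the suffix after <C> is empty (adds nothing new). Thus FOLLOW(<C>) = {$, q}.
For <C> → p <C>: FIRST(p <C>) = {p}, so it goes in M[<C>, t] for t ∈ {p}.
For <C> → t: FIRST(t) = {t}, so it goes in M[<C>, t] for t ∈ {t}.
For <C> → epsilon: FIRST(epsilon) = {epsilon}, so it goes in M[<C>, t] for t ∈ {}; since epsilon ∈ FIRST, also for every t ∈ FOLLOW(<C>) = {$, q}.
None of these place a production in M[<C>, s].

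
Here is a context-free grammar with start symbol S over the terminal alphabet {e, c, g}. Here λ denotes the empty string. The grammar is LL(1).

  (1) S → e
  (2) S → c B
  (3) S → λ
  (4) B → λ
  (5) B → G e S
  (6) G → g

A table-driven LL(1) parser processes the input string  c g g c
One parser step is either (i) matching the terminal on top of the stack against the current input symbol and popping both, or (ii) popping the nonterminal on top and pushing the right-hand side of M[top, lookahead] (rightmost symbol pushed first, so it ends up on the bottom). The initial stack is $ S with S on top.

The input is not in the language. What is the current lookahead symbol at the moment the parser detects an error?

g

     Stack    Input      Action
  1  $ S      c g g c $  expand S → c B
  2  $ B c    c g g c $  match c
  3  $ B      g g c $    expand B → G e S
  4  $ S e G  g g c $    expand G → g
  5  $ S e g  g g c $    match g
  6  $ S e    g c $      error: top is terminal e but lookahead is g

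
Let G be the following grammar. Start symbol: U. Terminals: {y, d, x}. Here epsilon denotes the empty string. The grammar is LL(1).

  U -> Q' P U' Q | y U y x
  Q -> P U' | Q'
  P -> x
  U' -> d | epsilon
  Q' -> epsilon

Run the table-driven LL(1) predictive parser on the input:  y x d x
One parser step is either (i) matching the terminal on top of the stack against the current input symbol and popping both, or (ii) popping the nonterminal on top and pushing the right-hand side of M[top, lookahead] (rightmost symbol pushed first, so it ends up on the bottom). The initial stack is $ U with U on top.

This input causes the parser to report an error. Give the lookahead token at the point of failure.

$

      Stack            Input      Action
   1  $ U              y x d x $  expand U -> y U y x
   2  $ x y U y        y x d x $  match y
   3  $ x y U          x d x $    expand U -> Q' P U' Q
   4  $ x y Q U' P Q'  x d x $    expand Q' -> epsilon
   5  $ x y Q U' P     x d x $    expand P -> x
   6  $ x y Q U' x     x d x $    match x
   7  $ x y Q U'       d x $      expand U' -> d
   8  $ x y Q d        d x $      match d
   9  $ x y Q          x $        expand Q -> P U'
  10  $ x y U' P       x $        expand P -> x
  11  $ x y U' x       x $        match x
  12  $ x y U'         $          expand U' -> epsilon
  13  $ x y            $          error: top is terminal y but lookahead is $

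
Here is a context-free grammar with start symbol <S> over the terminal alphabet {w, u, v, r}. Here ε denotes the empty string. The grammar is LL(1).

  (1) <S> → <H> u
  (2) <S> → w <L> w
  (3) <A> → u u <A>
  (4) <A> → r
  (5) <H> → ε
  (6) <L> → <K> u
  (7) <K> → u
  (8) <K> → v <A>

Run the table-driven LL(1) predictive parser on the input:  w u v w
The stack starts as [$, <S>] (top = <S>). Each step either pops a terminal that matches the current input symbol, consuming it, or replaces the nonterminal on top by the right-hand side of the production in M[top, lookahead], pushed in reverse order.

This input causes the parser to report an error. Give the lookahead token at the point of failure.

step 1: stack=$ <S>  input=w u v w $  — expand <S> → w <L> w
step 2: stack=$ w <L> w  input=w u v w $  — match w
step 3: stack=$ w <L>  input=u v w $  — expand <L> → <K> u
step 4: stack=$ w u <K>  input=u v w $  — expand <K> → u
step 5: stack=$ w u u  input=u v w $  — match u
step 6: stack=$ w u  input=v w $  — error: top is terminal u but lookahead is v

v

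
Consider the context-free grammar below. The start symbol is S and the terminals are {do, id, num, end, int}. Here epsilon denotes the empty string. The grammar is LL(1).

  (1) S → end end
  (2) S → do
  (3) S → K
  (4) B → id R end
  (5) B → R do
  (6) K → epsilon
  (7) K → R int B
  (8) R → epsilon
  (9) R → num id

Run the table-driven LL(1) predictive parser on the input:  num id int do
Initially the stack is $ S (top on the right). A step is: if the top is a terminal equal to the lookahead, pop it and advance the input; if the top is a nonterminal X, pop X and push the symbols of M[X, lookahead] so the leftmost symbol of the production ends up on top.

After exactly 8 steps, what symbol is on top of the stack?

     Stack           Input            Action
  1  $ S             num id int do $  expand S → K
  2  $ K             num id int do $  expand K → R int B
  3  $ B int R       num id int do $  expand R → num id
  4  $ B int id num  num id int do $  match num
  5  $ B int id      id int do $      match id
  6  $ B int         int do $         match int
  7  $ B             do $             expand B → R do
  8  $ do R          do $             expand R → epsilon
Stack after step 8: $ do (top = do).

do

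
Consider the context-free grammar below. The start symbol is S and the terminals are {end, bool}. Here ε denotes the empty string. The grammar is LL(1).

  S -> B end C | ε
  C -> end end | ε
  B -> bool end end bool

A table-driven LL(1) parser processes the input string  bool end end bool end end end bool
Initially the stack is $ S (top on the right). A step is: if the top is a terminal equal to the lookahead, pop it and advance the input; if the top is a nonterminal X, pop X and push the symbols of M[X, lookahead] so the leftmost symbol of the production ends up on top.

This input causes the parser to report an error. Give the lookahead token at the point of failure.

step 1: stack=$ S  input=bool end end bool end end end bool $  — expand S -> B end C
step 2: stack=$ C end B  input=bool end end bool end end end bool $  — expand B -> bool end end bool
step 3: stack=$ C end bool end end bool  input=bool end end bool end end end bool $  — match bool
step 4: stack=$ C end bool end end  input=end end bool end end end bool $  — match end
step 5: stack=$ C end bool end  input=end bool end end end bool $  — match end
step 6: stack=$ C end bool  input=bool end end end bool $  — match bool
step 7: stack=$ C end  input=end end end bool $  — match end
step 8: stack=$ C  input=end end bool $  — expand C -> end end
step 9: stack=$ end end  input=end end bool $  — match end
step 10: stack=$ end  input=end bool $  — match end
step 11: stack=$  input=bool $  — error: stack empty but input remains

bool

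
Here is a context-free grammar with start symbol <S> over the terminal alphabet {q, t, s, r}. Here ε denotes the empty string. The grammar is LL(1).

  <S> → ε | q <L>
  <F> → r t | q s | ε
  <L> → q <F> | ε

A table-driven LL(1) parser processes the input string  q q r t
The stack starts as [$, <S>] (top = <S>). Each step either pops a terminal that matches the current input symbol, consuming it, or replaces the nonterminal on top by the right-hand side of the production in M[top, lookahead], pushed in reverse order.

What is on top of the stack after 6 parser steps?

step 1: stack=$ <S>  input=q q r t $  — expand <S> → q <L>
step 2: stack=$ <L> q  input=q q r t $  — match q
step 3: stack=$ <L>  input=q r t $  — expand <L> → q <F>
step 4: stack=$ <F> q  input=q r t $  — match q
step 5: stack=$ <F>  input=r t $  — expand <F> → r t
step 6: stack=$ t r  input=r t $  — match r
Stack after step 6: $ t (top = t).

t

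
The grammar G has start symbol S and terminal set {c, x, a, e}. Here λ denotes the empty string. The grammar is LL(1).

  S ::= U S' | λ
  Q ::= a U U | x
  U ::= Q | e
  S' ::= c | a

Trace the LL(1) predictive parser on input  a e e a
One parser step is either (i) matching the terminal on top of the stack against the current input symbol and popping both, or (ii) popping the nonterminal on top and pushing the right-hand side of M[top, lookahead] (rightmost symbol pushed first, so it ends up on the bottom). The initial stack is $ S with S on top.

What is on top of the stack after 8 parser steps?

S'

     Stack       Input      Action
  1  $ S         a e e a $  expand S ::= U S'
  2  $ S' U      a e e a $  expand U ::= Q
  3  $ S' Q      a e e a $  expand Q ::= a U U
  4  $ S' U U a  a e e a $  match a
  5  $ S' U U    e e a $    expand U ::= e
  6  $ S' U e    e e a $    match e
  7  $ S' U      e a $      expand U ::= e
  8  $ S' e      e a $      match e
Stack after step 8: $ S' (top = S').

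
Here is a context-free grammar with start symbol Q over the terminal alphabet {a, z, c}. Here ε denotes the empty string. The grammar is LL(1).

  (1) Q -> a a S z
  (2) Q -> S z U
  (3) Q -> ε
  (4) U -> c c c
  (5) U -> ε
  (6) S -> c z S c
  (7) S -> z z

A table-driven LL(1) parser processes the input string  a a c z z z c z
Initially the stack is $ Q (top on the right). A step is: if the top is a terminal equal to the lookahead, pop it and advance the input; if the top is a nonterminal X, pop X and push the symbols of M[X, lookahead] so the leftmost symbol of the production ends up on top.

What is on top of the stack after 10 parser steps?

      Stack        Input              Action
   1  $ Q          a a c z z z c z $  expand Q -> a a S z
   2  $ z S a a    a a c z z z c z $  match a
   3  $ z S a      a c z z z c z $    match a
   4  $ z S        c z z z c z $      expand S -> c z S c
   5  $ z c S z c  c z z z c z $      match c
   6  $ z c S z    z z z c z $        match z
   7  $ z c S      z z c z $          expand S -> z z
   8  $ z c z z    z z c z $          match z
   9  $ z c z      z c z $            match z
  10  $ z c        c z $              match c
Stack after step 10: $ z (top = z).

z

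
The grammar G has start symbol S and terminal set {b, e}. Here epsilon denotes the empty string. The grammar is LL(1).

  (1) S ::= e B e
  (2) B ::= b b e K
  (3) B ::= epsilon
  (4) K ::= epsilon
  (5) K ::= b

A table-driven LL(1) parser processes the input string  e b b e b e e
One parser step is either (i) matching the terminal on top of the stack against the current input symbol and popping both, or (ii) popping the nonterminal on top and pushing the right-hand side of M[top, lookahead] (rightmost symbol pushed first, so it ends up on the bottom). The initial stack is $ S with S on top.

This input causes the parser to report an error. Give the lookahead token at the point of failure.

      Stack        Input            Action
   1  $ S          e b b e b e e $  expand S ::= e B e
   2  $ e B e      e b b e b e e $  match e
   3  $ e B        b b e b e e $    expand B ::= b b e K
   4  $ e K e b b  b b e b e e $    match b
   5  $ e K e b    b e b e e $      match b
   6  $ e K e      e b e e $        match e
   7  $ e K        b e e $          expand K ::= b
   8  $ e b        b e e $          match b
   9  $ e          e e $            match e
  10  $            e $              error: stack empty but input remains

e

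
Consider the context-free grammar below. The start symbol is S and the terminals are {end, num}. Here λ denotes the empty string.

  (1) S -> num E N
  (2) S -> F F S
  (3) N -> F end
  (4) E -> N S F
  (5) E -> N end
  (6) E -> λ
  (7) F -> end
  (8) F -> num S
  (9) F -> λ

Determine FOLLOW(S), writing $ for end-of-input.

FIRST(F): from F->end we get {end}; from F->num S we get {num}; from F->λ we get {λ}. So FIRST(F) = {λ, end, num}.
FIRST(S): from S->num E N we get {num}; from S->F F S we get {end, num}. So FIRST(S) = {end, num}.
FIRST(N): from N->F end we get {end, num}. So FIRST(N) = {end, num}.
FIRST(E): from E->N S F we get {end, num}; from E->N end we get {end, num}; from E->λ we get {λ}. So FIRST(E) = {λ, end, num}.
FOLLOW(S) includes $ since S is the start symbol.
FOLLOW(E): in S->num E N, E is followed by N with FIRST {end, num}. Thus FOLLOW(E) = {end, num}.
FOLLOW(F): in S->F F S (occurrence 1), F is followed by F S with FIRST {end, num}; in S->F F S (occurrence 2), F is followed by S with FIRST {end, num}; in N->F end, F is followed by end with FIRST {end}; in E->N S F, the suffix after F is empty, so FOLLOW(F) ⊇ FOLLOW(E) = {end, num}. Thus FOLLOW(F) = {end, num}.
FOLLOW(S): in S->F F S, the suffix after S is empty (adds nothing new); in E->N S F, S is followed by F with FIRST {λ, end, num}; in E->N S F, the suffix after S is nullable, so FOLLOW(S) ⊇ FOLLOW(E) = {end, num}; in F->num S, the suffix after S is empty, so FOLLOW(S) ⊇ FOLLOW(F) = {end, num}. Thus FOLLOW(S) = {$, end, num}.
FOLLOW(N): in S->num E N, the suffix after N is empty, so FOLLOW(N) ⊇ FOLLOW(S) = {$, end, num}; in E->N S F, N is followed by S F with FIRST {end, num}; in E->N end, N is followed by end with FIRST {end}. Thus FOLLOW(N) = {$, end, num}.

{$, end, num}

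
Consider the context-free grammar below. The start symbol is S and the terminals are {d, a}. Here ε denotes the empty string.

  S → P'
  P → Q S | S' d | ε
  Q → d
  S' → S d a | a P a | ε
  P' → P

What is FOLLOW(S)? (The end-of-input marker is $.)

FIRST(Q) = {d}
FIRST(S) = {ε, a, d}  (via P')
FIRST(S') = {ε, a, d}  (via S d a)
FIRST(P) = {ε, a, d}  (via Q S, S' d)
FIRST(P') = {ε, a, d}  (via P)
FOLLOW(S) includes $ since S is the start symbol.
FOLLOW(S'): in P→S' d, S' is followed by d with FIRST {d}. Thus FOLLOW(S') = {d}.
FOLLOW(S): in P→Q S, the suffix after S is empty, so FOLLOW(S) ⊇ FOLLOW(P) = {$, a, d}; in S'→S d a, S is followed by d a with FIRST {d}. Thus FOLLOW(S) = {$, a, d}.
FOLLOW(P'): in S→P', the suffix after P' is empty, so FOLLOW(P') ⊇ FOLLOW(S) = {$, a, d}. Thus FOLLOW(P') = {$, a, d}.
FOLLOW(P): in S'→a P a, P is followed by a with FIRST {a}; in P'→P, the suffix after P is empty, so FOLLOW(P) ⊇ FOLLOW(P') = {$, a, d}. Thus FOLLOW(P) = {$, a, d}.
FOLLOW(Q): in P→Q S, Q is followed by S with FIRST {ε, a, d}; in P→Q S, the suffix after Q is nullable, so FOLLOW(Q) ⊇ FOLLOW(P) = {$, a, d}. Thus FOLLOW(Q) = {$, a, d}.

{$, a, d}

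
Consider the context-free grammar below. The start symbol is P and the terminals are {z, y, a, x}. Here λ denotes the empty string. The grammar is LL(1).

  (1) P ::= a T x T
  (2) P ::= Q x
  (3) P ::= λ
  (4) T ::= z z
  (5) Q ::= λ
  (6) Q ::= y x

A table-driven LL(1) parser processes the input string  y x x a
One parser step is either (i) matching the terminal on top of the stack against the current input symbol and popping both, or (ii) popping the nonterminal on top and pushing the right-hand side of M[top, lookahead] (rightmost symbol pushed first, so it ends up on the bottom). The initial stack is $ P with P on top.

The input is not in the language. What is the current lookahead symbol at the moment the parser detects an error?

     Stack    Input      Action
  1  $ P      y x x a $  expand P ::= Q x
  2  $ x Q    y x x a $  expand Q ::= y x
  3  $ x x y  y x x a $  match y
  4  $ x x    x x a $    match x
  5  $ x      x a $      match x
  6  $        a $        error: stack empty but input remains

a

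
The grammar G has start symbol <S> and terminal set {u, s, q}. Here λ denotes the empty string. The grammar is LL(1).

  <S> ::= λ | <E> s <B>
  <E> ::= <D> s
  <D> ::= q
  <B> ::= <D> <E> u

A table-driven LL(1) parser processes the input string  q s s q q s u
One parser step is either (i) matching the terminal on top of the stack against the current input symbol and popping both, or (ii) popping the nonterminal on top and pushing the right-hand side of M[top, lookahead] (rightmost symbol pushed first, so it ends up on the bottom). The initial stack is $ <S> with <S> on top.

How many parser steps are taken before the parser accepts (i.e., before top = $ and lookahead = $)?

14

step 1: stack=$ <S>  input=q s s q q s u $  — expand <S> ::= <E> s <B>
step 2: stack=$ <B> s <E>  input=q s s q q s u $  — expand <E> ::= <D> s
step 3: stack=$ <B> s s <D>  input=q s s q q s u $  — expand <D> ::= q
step 4: stack=$ <B> s s q  input=q s s q q s u $  — match q
step 5: stack=$ <B> s s  input=s s q q s u $  — match s
step 6: stack=$ <B> s  input=s q q s u $  — match s
step 7: stack=$ <B>  input=q q s u $  — expand <B> ::= <D> <E> u
step 8: stack=$ u <E> <D>  input=q q s u $  — expand <D> ::= q
step 9: stack=$ u <E> q  input=q q s u $  — match q
step 10: stack=$ u <E>  input=q s u $  — expand <E> ::= <D> s
step 11: stack=$ u s <D>  input=q s u $  — expand <D> ::= q
step 12: stack=$ u s q  input=q s u $  — match q
step 13: stack=$ u s  input=s u $  — match s
step 14: stack=$ u  input=u $  — match u
Accept reached after 14 steps.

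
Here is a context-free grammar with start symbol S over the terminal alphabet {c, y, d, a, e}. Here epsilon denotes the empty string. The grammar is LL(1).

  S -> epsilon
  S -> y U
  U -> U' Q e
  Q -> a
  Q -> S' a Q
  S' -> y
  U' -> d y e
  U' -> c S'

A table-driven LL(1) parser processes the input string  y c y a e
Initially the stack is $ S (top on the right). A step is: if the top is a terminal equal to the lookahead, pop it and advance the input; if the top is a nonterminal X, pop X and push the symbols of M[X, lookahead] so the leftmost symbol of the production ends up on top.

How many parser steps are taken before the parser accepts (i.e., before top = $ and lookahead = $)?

      Stack       Input        Action
   1  $ S         y c y a e $  expand S -> y U
   2  $ U y       y c y a e $  match y
   3  $ U         c y a e $    expand U -> U' Q e
   4  $ e Q U'    c y a e $    expand U' -> c S'
   5  $ e Q S' c  c y a e $    match c
   6  $ e Q S'    y a e $      expand S' -> y
   7  $ e Q y     y a e $      match y
   8  $ e Q       a e $        expand Q -> a
   9  $ e a       a e $        match a
  10  $ e         e $          match e
Accept reached after 10 steps.

10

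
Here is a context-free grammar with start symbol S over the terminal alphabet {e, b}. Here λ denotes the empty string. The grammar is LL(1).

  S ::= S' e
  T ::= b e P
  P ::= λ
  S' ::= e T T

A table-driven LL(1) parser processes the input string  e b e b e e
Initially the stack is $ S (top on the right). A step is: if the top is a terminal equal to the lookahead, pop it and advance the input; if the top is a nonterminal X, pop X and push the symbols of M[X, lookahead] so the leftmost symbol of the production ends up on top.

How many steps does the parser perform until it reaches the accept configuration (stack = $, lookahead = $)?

step 1: stack=$ S  input=e b e b e e $  — expand S ::= S' e
step 2: stack=$ e S'  input=e b e b e e $  — expand S' ::= e T T
step 3: stack=$ e T T e  input=e b e b e e $  — match e
step 4: stack=$ e T T  input=b e b e e $  — expand T ::= b e P
step 5: stack=$ e T P e b  input=b e b e e $  — match b
step 6: stack=$ e T P e  input=e b e e $  — match e
step 7: stack=$ e T P  input=b e e $  — expand P ::= λ
step 8: stack=$ e T  input=b e e $  — expand T ::= b e P
step 9: stack=$ e P e b  input=b e e $  — match b
step 10: stack=$ e P e  input=e e $  — match e
step 11: stack=$ e P  input=e $  — expand P ::= λ
step 12: stack=$ e  input=e $  — match e
Accept reached after 12 steps.

12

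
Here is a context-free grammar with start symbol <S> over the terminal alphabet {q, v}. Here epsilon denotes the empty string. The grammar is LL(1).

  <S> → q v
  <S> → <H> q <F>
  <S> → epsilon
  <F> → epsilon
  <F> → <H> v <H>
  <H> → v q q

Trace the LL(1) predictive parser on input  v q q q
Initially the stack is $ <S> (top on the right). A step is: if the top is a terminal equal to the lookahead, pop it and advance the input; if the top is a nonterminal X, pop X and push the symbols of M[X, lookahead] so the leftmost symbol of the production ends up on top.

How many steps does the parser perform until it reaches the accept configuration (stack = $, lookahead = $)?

7

     Stack          Input      Action
  1  $ <S>          v q q q $  expand <S> → <H> q <F>
  2  $ <F> q <H>    v q q q $  expand <H> → v q q
  3  $ <F> q q q v  v q q q $  match v
  4  $ <F> q q q    q q q $    match q
  5  $ <F> q q      q q $      match q
  6  $ <F> q        q $        match q
  7  $ <F>          $          expand <F> → epsilon
Accept reached after 7 steps.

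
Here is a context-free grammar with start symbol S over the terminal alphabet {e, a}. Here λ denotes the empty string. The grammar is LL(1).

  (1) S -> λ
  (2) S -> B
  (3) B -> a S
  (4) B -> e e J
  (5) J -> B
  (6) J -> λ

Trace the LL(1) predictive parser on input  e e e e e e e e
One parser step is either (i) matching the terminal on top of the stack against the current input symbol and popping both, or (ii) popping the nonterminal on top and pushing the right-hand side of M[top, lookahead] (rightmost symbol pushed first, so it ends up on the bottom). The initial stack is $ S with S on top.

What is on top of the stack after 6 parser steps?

e

     Stack    Input              Action
  1  $ S      e e e e e e e e $  expand S -> B
  2  $ B      e e e e e e e e $  expand B -> e e J
  3  $ J e e  e e e e e e e e $  match e
  4  $ J e    e e e e e e e $    match e
  5  $ J      e e e e e e $      expand J -> B
  6  $ B      e e e e e e $      expand B -> e e J
Stack after step 6: $ J e e (top = e).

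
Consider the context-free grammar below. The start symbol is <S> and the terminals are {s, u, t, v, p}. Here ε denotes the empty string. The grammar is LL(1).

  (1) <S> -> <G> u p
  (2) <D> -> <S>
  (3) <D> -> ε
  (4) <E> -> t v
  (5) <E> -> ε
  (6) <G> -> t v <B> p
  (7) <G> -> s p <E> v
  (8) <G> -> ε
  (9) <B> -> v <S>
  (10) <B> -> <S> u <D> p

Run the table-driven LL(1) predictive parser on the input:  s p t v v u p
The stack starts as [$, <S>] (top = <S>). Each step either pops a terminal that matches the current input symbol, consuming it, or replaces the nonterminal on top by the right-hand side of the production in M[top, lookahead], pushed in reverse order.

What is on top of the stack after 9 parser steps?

step 1: stack=$ <S>  input=s p t v v u p $  — expand <S> -> <G> u p
step 2: stack=$ p u <G>  input=s p t v v u p $  — expand <G> -> s p <E> v
step 3: stack=$ p u v <E> p s  input=s p t v v u p $  — match s
step 4: stack=$ p u v <E> p  input=p t v v u p $  — match p
step 5: stack=$ p u v <E>  input=t v v u p $  — expand <E> -> t v
step 6: stack=$ p u v v t  input=t v v u p $  — match t
step 7: stack=$ p u v v  input=v v u p $  — match v
step 8: stack=$ p u v  input=v u p $  — match v
step 9: stack=$ p u  input=u p $  — match u
Stack after step 9: $ p (top = p).

p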